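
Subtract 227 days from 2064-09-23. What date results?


Start: 2064-09-23, subtract 227 days
Back 23 days from September 23 reaches August 31, 2064 -> 204 left
August 2064 has 31 days -> back to July 31, 2064 -> 173 left
July 2064 has 31 days -> back to June 30, 2064 -> 142 left
June 2064 has 30 days -> back to May 31, 2064 -> 112 left
May 2064 has 31 days -> back to April 30, 2064 -> 81 left
April 2064 has 30 days -> back to March 31, 2064 -> 51 left
March 2064 has 31 days -> back to February 29, 2064 -> 20 left
February 2064: 29 - 20 = 9 -> lands on February 9

Result: 2064-02-09


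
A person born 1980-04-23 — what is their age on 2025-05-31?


Birth: 1980-04-23
Reference: 2025-05-31
Year difference: 2025 - 1980 = 45

45 years old


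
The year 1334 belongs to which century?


Century = (year - 1) // 100 + 1
= (1334 - 1) // 100 + 1
= 1333 // 100 + 1
= 13 + 1

14th century


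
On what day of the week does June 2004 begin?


Target: June 1, 2004
Anchor: Jan 1, 2004. With p = 2004 - 1 = 2003: (p + p//4 - p//100 + p//400) mod 7 = (2003 + 500 - 20 + 5) mod 7 = 2488 mod 7 = 3 -> Thursday (Mon=0 ... Sun=6)
Days before June (Jan-May): 152 days
Weekday index = (3 + 152) mod 7 = 1

Tuesday


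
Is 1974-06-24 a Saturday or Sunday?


Anchor: Jan 1, 1974. With p = 1974 - 1 = 1973: (p + p//4 - p//100 + p//400) mod 7 = (1973 + 493 - 19 + 4) mod 7 = 2451 mod 7 = 1 -> Tuesday (Mon=0 ... Sun=6)
Day of year: 175; offset = 174
Weekday index = (1 + 174) mod 7 = 0 -> Monday
Weekend days: Saturday, Sunday

No


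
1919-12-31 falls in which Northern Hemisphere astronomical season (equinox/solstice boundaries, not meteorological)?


Date: December 31
Astronomical Winter (approx.; exact equinox/solstice day varies by year): December 21 to March 19
December 31 falls within the Winter window

Winter


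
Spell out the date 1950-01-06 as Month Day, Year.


ISO 1950-01-06 parses as year=1950, month=01, day=06
Month 1 -> January

January 6, 1950


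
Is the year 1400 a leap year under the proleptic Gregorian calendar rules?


Gregorian leap year rule: divisible by 4, but not by 100, unless also by 400.
1400 is divisible by 100 but not 400 -> not a leap year

No


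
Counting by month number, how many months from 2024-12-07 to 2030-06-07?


From December 2024 to June 2030
6 years * 12 = 72 months, minus 6 months = 66

66 months


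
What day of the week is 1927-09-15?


Date: September 15, 1927
Anchor: Jan 1, 1927. With p = 1927 - 1 = 1926: (p + p//4 - p//100 + p//400) mod 7 = (1926 + 481 - 19 + 4) mod 7 = 2392 mod 7 = 5 -> Saturday (Mon=0 ... Sun=6)
Days before September (Jan-Aug): 243; offset = 243 + 15 - 1 = 257
Weekday index = (5 + 257) mod 7 = 3

Day of the week: Thursday


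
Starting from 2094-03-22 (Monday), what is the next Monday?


Current: Monday
Target: Monday
Days ahead: 7

Next Monday: 2094-03-29


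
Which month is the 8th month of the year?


Month 8 of 12

August


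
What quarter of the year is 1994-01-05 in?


Month: January (month 1)
Q1: Jan-Mar, Q2: Apr-Jun, Q3: Jul-Sep, Q4: Oct-Dec

Q1


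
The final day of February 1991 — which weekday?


February 1991 has 28 days
Anchor: Jan 1, 1991. With p = 1991 - 1 = 1990: (p + p//4 - p//100 + p//400) mod 7 = (1990 + 497 - 19 + 4) mod 7 = 2472 mod 7 = 1 -> Tuesday (Mon=0 ... Sun=6)
Days before February (Jan): 31; February 1 index = (1 + 31) mod 7 = 4 -> Friday
Last day offset: 28 - 1 = 27 days
Weekday index = (4 + 27) mod 7 = 3

Thursday, February 28


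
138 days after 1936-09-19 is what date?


Start: 1936-09-19, add 138 days
September 1936 has 30 days: 30 - 19 = 11 days to September 30 -> 127 left
October 1936 has 31 days -> 96 left
November 1936 has 30 days -> 66 left
December 1936 has 31 days -> 35 left
January 1937 has 31 days -> 4 left
February 1937: 4 <= 28 -> lands on February 4

Result: 1937-02-04


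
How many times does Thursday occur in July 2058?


July 2058 has 31 days
Anchor: Jan 1, 2058. With p = 2058 - 1 = 2057: (p + p//4 - p//100 + p//400) mod 7 = (2057 + 514 - 20 + 5) mod 7 = 2556 mod 7 = 1 -> Tuesday (Mon=0 ... Sun=6)
Days before July (Jan-Jun): 181; July 1 index = (1 + 181) mod 7 = 0 -> Monday
First Thursday is July 4
Thursdays: 4, 11, 18, 25

4 Thursdays


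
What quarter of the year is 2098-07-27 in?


Month: July (month 7)
Q1: Jan-Mar, Q2: Apr-Jun, Q3: Jul-Sep, Q4: Oct-Dec

Q3


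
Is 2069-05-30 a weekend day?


Anchor: Jan 1, 2069. With p = 2069 - 1 = 2068: (p + p//4 - p//100 + p//400) mod 7 = (2068 + 517 - 20 + 5) mod 7 = 2570 mod 7 = 1 -> Tuesday (Mon=0 ... Sun=6)
Day of year: 150; offset = 149
Weekday index = (1 + 149) mod 7 = 3 -> Thursday
Weekend days: Saturday, Sunday

No


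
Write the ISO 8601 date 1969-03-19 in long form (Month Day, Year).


ISO 1969-03-19 parses as year=1969, month=03, day=19
Month 3 -> March

March 19, 1969


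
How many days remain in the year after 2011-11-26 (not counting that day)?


Day of year: 330 of 365
Remaining = 365 - 330

35 days


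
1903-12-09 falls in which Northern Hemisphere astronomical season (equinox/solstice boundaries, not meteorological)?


Date: December 9
Astronomical Autumn (approx.; exact equinox/solstice day varies by year): September 22 to December 20
December 9 falls within the Autumn window

Autumn


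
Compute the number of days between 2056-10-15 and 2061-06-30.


From 2056-10-15 to 2061-06-30
2056-10-15: days before October = 31 + 29 + 31 + 30 + 31 + 30 + 31 + 31 + 30 = 274 (2056 is a leap year); day of year = 274 + 15 = 289
2061-06-30: days before June = 31 + 28 + 31 + 30 + 31 = 151 (2061 is not a leap year); day of year = 151 + 30 = 181
Rest of 2056: 366 - 289 = 77
Full years 2057 (365), 2058 (365), 2059 (365), 2060 (366): 1461
Total = 77 + 1461 + 181 = 1719

1719 days


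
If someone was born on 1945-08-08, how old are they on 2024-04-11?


Birth: 1945-08-08
Reference: 2024-04-11
Year difference: 2024 - 1945 = 79
Birthday not yet reached in 2024, subtract 1

78 years old


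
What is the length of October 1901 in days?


October 1901

31 days


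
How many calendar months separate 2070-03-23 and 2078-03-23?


From March 2070 to March 2078
8 years * 12 = 96 months = 96

96 months


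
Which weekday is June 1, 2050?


Target: June 1, 2050
Anchor: Jan 1, 2050. With p = 2050 - 1 = 2049: (p + p//4 - p//100 + p//400) mod 7 = (2049 + 512 - 20 + 5) mod 7 = 2546 mod 7 = 5 -> Saturday (Mon=0 ... Sun=6)
Days before June (Jan-May): 151 days
Weekday index = (5 + 151) mod 7 = 2

Wednesday


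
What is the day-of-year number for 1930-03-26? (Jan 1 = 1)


Date: March 26, 1930
Days in months 1 through 2: 59
Plus 26 days in March

Day of year: 85


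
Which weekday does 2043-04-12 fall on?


Date: April 12, 2043
Anchor: Jan 1, 2043. With p = 2043 - 1 = 2042: (p + p//4 - p//100 + p//400) mod 7 = (2042 + 510 - 20 + 5) mod 7 = 2537 mod 7 = 3 -> Thursday (Mon=0 ... Sun=6)
Days before April (Jan-Mar): 90; offset = 90 + 12 - 1 = 101
Weekday index = (3 + 101) mod 7 = 6

Day of the week: Sunday


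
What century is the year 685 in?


Century = (year - 1) // 100 + 1
= (685 - 1) // 100 + 1
= 684 // 100 + 1
= 6 + 1

7th century


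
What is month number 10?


Month 10 of 12

October


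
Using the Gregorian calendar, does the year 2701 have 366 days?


Gregorian leap year rule: divisible by 4, but not by 100, unless also by 400.
2701 is not divisible by 4 -> not a leap year

No


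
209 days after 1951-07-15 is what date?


Start: 1951-07-15, add 209 days
July 1951 has 31 days: 31 - 15 = 16 days to July 31 -> 193 left
August 1951 has 31 days -> 162 left
September 1951 has 30 days -> 132 left
October 1951 has 31 days -> 101 left
November 1951 has 30 days -> 71 left
December 1951 has 31 days -> 40 left
January 1952 has 31 days -> 9 left
February 1952: 9 <= 29 -> lands on February 9

Result: 1952-02-09


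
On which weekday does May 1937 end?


May 1937 has 31 days
Anchor: Jan 1, 1937. With p = 1937 - 1 = 1936: (p + p//4 - p//100 + p//400) mod 7 = (1936 + 484 - 19 + 4) mod 7 = 2405 mod 7 = 4 -> Friday (Mon=0 ... Sun=6)
Days before May (Jan-Apr): 120; May 1 index = (4 + 120) mod 7 = 5 -> Saturday
Last day offset: 31 - 1 = 30 days
Weekday index = (5 + 30) mod 7 = 0

Monday, May 31


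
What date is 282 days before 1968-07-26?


Start: 1968-07-26, subtract 282 days
Back 26 days from July 26 reaches June 30, 1968 -> 256 left
June 1968 has 30 days -> back to May 31, 1968 -> 226 left
May 1968 has 31 days -> back to April 30, 1968 -> 195 left
April 1968 has 30 days -> back to March 31, 1968 -> 165 left
March 1968 has 31 days -> back to February 29, 1968 -> 134 left
February 1968 has 29 days -> back to January 31, 1968 -> 105 left
January 1968 has 31 days -> back to December 31, 1967 -> 74 left
December 1967 has 31 days -> back to November 30, 1967 -> 43 left
November 1967 has 30 days -> back to October 31, 1967 -> 13 left
October 1967: 31 - 13 = 18 -> lands on October 18

Result: 1967-10-18


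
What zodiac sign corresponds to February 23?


Date: February 23
Conventional tropical zodiac dates: Pisces from February 19 onward; Aries starts March 21
February 23 falls within the Pisces range

Pisces


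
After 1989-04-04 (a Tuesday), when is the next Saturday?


Current: Tuesday
Target: Saturday
Days ahead: 4

Next Saturday: 1989-04-08


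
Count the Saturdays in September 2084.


September 2084 has 30 days
Anchor: Jan 1, 2084. With p = 2084 - 1 = 2083: (p + p//4 - p//100 + p//400) mod 7 = (2083 + 520 - 20 + 5) mod 7 = 2588 mod 7 = 5 -> Saturday (Mon=0 ... Sun=6)
Days before September (Jan-Aug): 244; September 1 index = (5 + 244) mod 7 = 4 -> Friday
First Saturday is September 2
Saturdays: 2, 9, 16, 23, 30

5 Saturdays


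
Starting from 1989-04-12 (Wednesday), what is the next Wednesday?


Current: Wednesday
Target: Wednesday
Days ahead: 7

Next Wednesday: 1989-04-19


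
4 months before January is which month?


January is month 1
1 - 4 = -3; wrap: -3 + 12 = 9

September


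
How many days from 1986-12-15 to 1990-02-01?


From 1986-12-15 to 1990-02-01
1986-12-15: days before December = 31 + 28 + 31 + 30 + 31 + 30 + 31 + 31 + 30 + 31 + 30 = 334 (1986 is not a leap year); day of year = 334 + 15 = 349
1990-02-01: days before February = 31; day of year = 31 + 1 = 32
Rest of 1986: 365 - 349 = 16
Full years 1987 (365), 1988 (366), 1989 (365): 1096
Total = 16 + 1096 + 32 = 1144

1144 days


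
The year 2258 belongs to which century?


Century = (year - 1) // 100 + 1
= (2258 - 1) // 100 + 1
= 2257 // 100 + 1
= 22 + 1

23rd century


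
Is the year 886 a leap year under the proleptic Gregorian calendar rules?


Gregorian leap year rule: divisible by 4, but not by 100, unless also by 400.
886 is not divisible by 4 -> not a leap year

No


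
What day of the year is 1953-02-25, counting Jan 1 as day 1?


Date: February 25, 1953
Days in months 1 through 1: 31
Plus 25 days in February

Day of year: 56


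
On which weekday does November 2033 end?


November 2033 has 30 days
Anchor: Jan 1, 2033. With p = 2033 - 1 = 2032: (p + p//4 - p//100 + p//400) mod 7 = (2032 + 508 - 20 + 5) mod 7 = 2525 mod 7 = 5 -> Saturday (Mon=0 ... Sun=6)
Days before November (Jan-Oct): 304; November 1 index = (5 + 304) mod 7 = 1 -> Tuesday
Last day offset: 30 - 1 = 29 days
Weekday index = (1 + 29) mod 7 = 2

Wednesday, November 30


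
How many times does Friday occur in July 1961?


July 1961 has 31 days
Anchor: Jan 1, 1961. With p = 1961 - 1 = 1960: (p + p//4 - p//100 + p//400) mod 7 = (1960 + 490 - 19 + 4) mod 7 = 2435 mod 7 = 6 -> Sunday (Mon=0 ... Sun=6)
Days before July (Jan-Jun): 181; July 1 index = (6 + 181) mod 7 = 5 -> Saturday
First Friday is July 7
Fridays: 7, 14, 21, 28

4 Fridays


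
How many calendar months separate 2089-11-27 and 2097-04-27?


From November 2089 to April 2097
8 years * 12 = 96 months, minus 7 months = 89

89 months


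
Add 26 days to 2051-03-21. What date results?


Start: 2051-03-21, add 26 days
March 2051 has 31 days: 31 - 21 = 10 days to March 31 -> 16 left
April 2051: 16 <= 30 -> lands on April 16

Result: 2051-04-16


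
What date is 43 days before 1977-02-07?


Start: 1977-02-07, subtract 43 days
Back 7 days from February 7 reaches January 31, 1977 -> 36 left
January 1977 has 31 days -> back to December 31, 1976 -> 5 left
December 1976: 31 - 5 = 26 -> lands on December 26

Result: 1976-12-26


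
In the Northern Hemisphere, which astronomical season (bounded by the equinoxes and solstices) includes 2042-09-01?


Date: September 1
Astronomical Summer (approx.; exact equinox/solstice day varies by year): June 21 to September 21
September 1 falls within the Summer window

Summer


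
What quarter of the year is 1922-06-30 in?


Month: June (month 6)
Q1: Jan-Mar, Q2: Apr-Jun, Q3: Jul-Sep, Q4: Oct-Dec

Q2


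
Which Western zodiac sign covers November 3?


Date: November 3
Conventional tropical zodiac dates: Scorpio from October 23 onward; Sagittarius starts November 22
November 3 falls within the Scorpio range

Scorpio


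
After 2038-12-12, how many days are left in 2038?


Day of year: 346 of 365
Remaining = 365 - 346

19 days


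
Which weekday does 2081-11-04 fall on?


Date: November 4, 2081
Anchor: Jan 1, 2081. With p = 2081 - 1 = 2080: (p + p//4 - p//100 + p//400) mod 7 = (2080 + 520 - 20 + 5) mod 7 = 2585 mod 7 = 2 -> Wednesday (Mon=0 ... Sun=6)
Days before November (Jan-Oct): 304; offset = 304 + 4 - 1 = 307
Weekday index = (2 + 307) mod 7 = 1

Day of the week: Tuesday


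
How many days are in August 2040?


August 2040

31 days


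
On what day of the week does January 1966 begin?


Target: January 1, 1966
Anchor: Jan 1, 1966. With p = 1966 - 1 = 1965: (p + p//4 - p//100 + p//400) mod 7 = (1965 + 491 - 19 + 4) mod 7 = 2441 mod 7 = 5 -> Saturday (Mon=0 ... Sun=6)
Offset from anchor: 0 days
Weekday index = (5 + 0) mod 7 = 5

Saturday


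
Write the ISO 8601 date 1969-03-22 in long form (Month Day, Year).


ISO 1969-03-22 parses as year=1969, month=03, day=22
Month 3 -> March

March 22, 1969


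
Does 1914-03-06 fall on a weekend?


Anchor: Jan 1, 1914. With p = 1914 - 1 = 1913: (p + p//4 - p//100 + p//400) mod 7 = (1913 + 478 - 19 + 4) mod 7 = 2376 mod 7 = 3 -> Thursday (Mon=0 ... Sun=6)
Day of year: 65; offset = 64
Weekday index = (3 + 64) mod 7 = 4 -> Friday
Weekend days: Saturday, Sunday

No


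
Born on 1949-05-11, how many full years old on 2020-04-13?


Birth: 1949-05-11
Reference: 2020-04-13
Year difference: 2020 - 1949 = 71
Birthday not yet reached in 2020, subtract 1

70 years old


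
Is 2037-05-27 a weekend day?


Anchor: Jan 1, 2037. With p = 2037 - 1 = 2036: (p + p//4 - p//100 + p//400) mod 7 = (2036 + 509 - 20 + 5) mod 7 = 2530 mod 7 = 3 -> Thursday (Mon=0 ... Sun=6)
Day of year: 147; offset = 146
Weekday index = (3 + 146) mod 7 = 2 -> Wednesday
Weekend days: Saturday, Sunday

No


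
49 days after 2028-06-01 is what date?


Start: 2028-06-01, add 49 days
June 2028 has 30 days: 30 - 1 = 29 days to June 30 -> 20 left
July 2028: 20 <= 31 -> lands on July 20

Result: 2028-07-20


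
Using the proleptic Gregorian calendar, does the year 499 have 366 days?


Gregorian leap year rule: divisible by 4, but not by 100, unless also by 400.
499 is not divisible by 4 -> not a leap year

No


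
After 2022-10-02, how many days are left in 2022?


Day of year: 275 of 365
Remaining = 365 - 275

90 days


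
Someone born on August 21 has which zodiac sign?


Date: August 21
Conventional tropical zodiac dates: Leo from July 23 onward; Virgo starts August 23
August 21 falls within the Leo range

Leo


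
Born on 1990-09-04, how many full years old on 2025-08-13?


Birth: 1990-09-04
Reference: 2025-08-13
Year difference: 2025 - 1990 = 35
Birthday not yet reached in 2025, subtract 1

34 years old


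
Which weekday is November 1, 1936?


Target: November 1, 1936
Anchor: Jan 1, 1936. With p = 1936 - 1 = 1935: (p + p//4 - p//100 + p//400) mod 7 = (1935 + 483 - 19 + 4) mod 7 = 2403 mod 7 = 2 -> Wednesday (Mon=0 ... Sun=6)
Days before November (Jan-Oct): 305 days
Weekday index = (2 + 305) mod 7 = 6

Sunday


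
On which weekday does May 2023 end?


May 2023 has 31 days
Anchor: Jan 1, 2023. With p = 2023 - 1 = 2022: (p + p//4 - p//100 + p//400) mod 7 = (2022 + 505 - 20 + 5) mod 7 = 2512 mod 7 = 6 -> Sunday (Mon=0 ... Sun=6)
Days before May (Jan-Apr): 120; May 1 index = (6 + 120) mod 7 = 0 -> Monday
Last day offset: 31 - 1 = 30 days
Weekday index = (0 + 30) mod 7 = 2

Wednesday, May 31


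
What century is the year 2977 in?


Century = (year - 1) // 100 + 1
= (2977 - 1) // 100 + 1
= 2976 // 100 + 1
= 29 + 1

30th century


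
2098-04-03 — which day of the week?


Date: April 3, 2098
Anchor: Jan 1, 2098. With p = 2098 - 1 = 2097: (p + p//4 - p//100 + p//400) mod 7 = (2097 + 524 - 20 + 5) mod 7 = 2606 mod 7 = 2 -> Wednesday (Mon=0 ... Sun=6)
Days before April (Jan-Mar): 90; offset = 90 + 3 - 1 = 92
Weekday index = (2 + 92) mod 7 = 3

Day of the week: Thursday


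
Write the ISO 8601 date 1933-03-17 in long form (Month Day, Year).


ISO 1933-03-17 parses as year=1933, month=03, day=17
Month 3 -> March

March 17, 1933


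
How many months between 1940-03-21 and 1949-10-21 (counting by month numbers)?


From March 1940 to October 1949
9 years * 12 = 108 months, plus 7 months = 115

115 months


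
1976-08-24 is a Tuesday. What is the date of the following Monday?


Current: Tuesday
Target: Monday
Days ahead: 6

Next Monday: 1976-08-30


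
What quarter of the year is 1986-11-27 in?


Month: November (month 11)
Q1: Jan-Mar, Q2: Apr-Jun, Q3: Jul-Sep, Q4: Oct-Dec

Q4


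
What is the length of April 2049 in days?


April 2049

30 days


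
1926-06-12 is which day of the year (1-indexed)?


Date: June 12, 1926
Days in months 1 through 5: 151
Plus 12 days in June

Day of year: 163


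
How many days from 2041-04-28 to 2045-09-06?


From 2041-04-28 to 2045-09-06
2041-04-28: days before April = 31 + 28 + 31 = 90 (2041 is not a leap year); day of year = 90 + 28 = 118
2045-09-06: days before September = 31 + 28 + 31 + 30 + 31 + 30 + 31 + 31 = 243 (2045 is not a leap year); day of year = 243 + 6 = 249
Rest of 2041: 365 - 118 = 247
Full years 2042 (365), 2043 (365), 2044 (366): 1096
Total = 247 + 1096 + 249 = 1592

1592 days


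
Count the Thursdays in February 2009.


February 2009 has 28 days
Anchor: Jan 1, 2009. With p = 2009 - 1 = 2008: (p + p//4 - p//100 + p//400) mod 7 = (2008 + 502 - 20 + 5) mod 7 = 2495 mod 7 = 3 -> Thursday (Mon=0 ... Sun=6)
Days before February (Jan): 31; February 1 index = (3 + 31) mod 7 = 6 -> Sunday
First Thursday is February 5
Thursdays: 5, 12, 19, 26

4 Thursdays


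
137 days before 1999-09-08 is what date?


Start: 1999-09-08, subtract 137 days
Back 8 days from September 8 reaches August 31, 1999 -> 129 left
August 1999 has 31 days -> back to July 31, 1999 -> 98 left
July 1999 has 31 days -> back to June 30, 1999 -> 67 left
June 1999 has 30 days -> back to May 31, 1999 -> 37 left
May 1999 has 31 days -> back to April 30, 1999 -> 6 left
April 1999: 30 - 6 = 24 -> lands on April 24

Result: 1999-04-24


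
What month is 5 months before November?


November is month 11
11 - 5 = 6

June


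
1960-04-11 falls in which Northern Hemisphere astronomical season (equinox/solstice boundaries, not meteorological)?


Date: April 11
Astronomical Spring (approx.; exact equinox/solstice day varies by year): March 20 to June 20
April 11 falls within the Spring window

Spring


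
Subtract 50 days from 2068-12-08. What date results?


Start: 2068-12-08, subtract 50 days
Back 8 days from December 8 reaches November 30, 2068 -> 42 left
November 2068 has 30 days -> back to October 31, 2068 -> 12 left
October 2068: 31 - 12 = 19 -> lands on October 19

Result: 2068-10-19


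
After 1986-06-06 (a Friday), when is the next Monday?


Current: Friday
Target: Monday
Days ahead: 3

Next Monday: 1986-06-09


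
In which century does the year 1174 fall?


Century = (year - 1) // 100 + 1
= (1174 - 1) // 100 + 1
= 1173 // 100 + 1
= 11 + 1

12th century


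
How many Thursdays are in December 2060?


December 2060 has 31 days
Anchor: Jan 1, 2060. With p = 2060 - 1 = 2059: (p + p//4 - p//100 + p//400) mod 7 = (2059 + 514 - 20 + 5) mod 7 = 2558 mod 7 = 3 -> Thursday (Mon=0 ... Sun=6)
Days before December (Jan-Nov): 335; December 1 index = (3 + 335) mod 7 = 2 -> Wednesday
First Thursday is December 2
Thursdays: 2, 9, 16, 23, 30

5 Thursdays


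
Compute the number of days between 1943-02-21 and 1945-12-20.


From 1943-02-21 to 1945-12-20
1943-02-21: days before February = 31; day of year = 31 + 21 = 52
1945-12-20: days before December = 31 + 28 + 31 + 30 + 31 + 30 + 31 + 31 + 30 + 31 + 30 = 334 (1945 is not a leap year); day of year = 334 + 20 = 354
Rest of 1943: 365 - 52 = 313
Full years 1944 (366): 366
Total = 313 + 366 + 354 = 1033

1033 days


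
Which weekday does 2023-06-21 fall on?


Date: June 21, 2023
Anchor: Jan 1, 2023. With p = 2023 - 1 = 2022: (p + p//4 - p//100 + p//400) mod 7 = (2022 + 505 - 20 + 5) mod 7 = 2512 mod 7 = 6 -> Sunday (Mon=0 ... Sun=6)
Days before June (Jan-May): 151; offset = 151 + 21 - 1 = 171
Weekday index = (6 + 171) mod 7 = 2

Day of the week: Wednesday


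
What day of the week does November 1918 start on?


Target: November 1, 1918
Anchor: Jan 1, 1918. With p = 1918 - 1 = 1917: (p + p//4 - p//100 + p//400) mod 7 = (1917 + 479 - 19 + 4) mod 7 = 2381 mod 7 = 1 -> Tuesday (Mon=0 ... Sun=6)
Days before November (Jan-Oct): 304 days
Weekday index = (1 + 304) mod 7 = 4

Friday


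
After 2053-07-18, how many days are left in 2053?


Day of year: 199 of 365
Remaining = 365 - 199

166 days


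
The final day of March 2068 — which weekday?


March 2068 has 31 days
Anchor: Jan 1, 2068. With p = 2068 - 1 = 2067: (p + p//4 - p//100 + p//400) mod 7 = (2067 + 516 - 20 + 5) mod 7 = 2568 mod 7 = 6 -> Sunday (Mon=0 ... Sun=6)
Days before March (Jan-Feb): 60; March 1 index = (6 + 60) mod 7 = 3 -> Thursday
Last day offset: 31 - 1 = 30 days
Weekday index = (3 + 30) mod 7 = 5

Saturday, March 31


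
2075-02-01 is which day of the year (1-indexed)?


Date: February 1, 2075
Days in months 1 through 1: 31
Plus 1 days in February

Day of year: 32


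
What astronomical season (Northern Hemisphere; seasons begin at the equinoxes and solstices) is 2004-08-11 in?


Date: August 11
Astronomical Summer (approx.; exact equinox/solstice day varies by year): June 21 to September 21
August 11 falls within the Summer window

Summer


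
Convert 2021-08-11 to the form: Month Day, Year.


ISO 2021-08-11 parses as year=2021, month=08, day=11
Month 8 -> August

August 11, 2021


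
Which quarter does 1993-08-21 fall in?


Month: August (month 8)
Q1: Jan-Mar, Q2: Apr-Jun, Q3: Jul-Sep, Q4: Oct-Dec

Q3


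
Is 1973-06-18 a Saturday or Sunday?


Anchor: Jan 1, 1973. With p = 1973 - 1 = 1972: (p + p//4 - p//100 + p//400) mod 7 = (1972 + 493 - 19 + 4) mod 7 = 2450 mod 7 = 0 -> Monday (Mon=0 ... Sun=6)
Day of year: 169; offset = 168
Weekday index = (0 + 168) mod 7 = 0 -> Monday
Weekend days: Saturday, Sunday

No


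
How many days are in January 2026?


January 2026

31 days


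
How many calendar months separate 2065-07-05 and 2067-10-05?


From July 2065 to October 2067
2 years * 12 = 24 months, plus 3 months = 27

27 months


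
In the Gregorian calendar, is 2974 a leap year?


Gregorian leap year rule: divisible by 4, but not by 100, unless also by 400.
2974 is not divisible by 4 -> not a leap year

No


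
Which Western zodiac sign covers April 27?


Date: April 27
Conventional tropical zodiac dates: Taurus from April 20 onward; Gemini starts May 21
April 27 falls within the Taurus range

Taurus


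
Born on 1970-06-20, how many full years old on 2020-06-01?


Birth: 1970-06-20
Reference: 2020-06-01
Year difference: 2020 - 1970 = 50
Birthday not yet reached in 2020, subtract 1

49 years old


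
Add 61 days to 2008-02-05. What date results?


Start: 2008-02-05, add 61 days
February 2008 has 29 days: 29 - 5 = 24 days to February 29 -> 37 left
March 2008 has 31 days -> 6 left
April 2008: 6 <= 30 -> lands on April 6

Result: 2008-04-06


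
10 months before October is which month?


October is month 10
10 - 10 = 0; wrap: 0 + 12 = 12

December


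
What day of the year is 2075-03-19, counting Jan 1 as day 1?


Date: March 19, 2075
Days in months 1 through 2: 59
Plus 19 days in March

Day of year: 78


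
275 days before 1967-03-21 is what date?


Start: 1967-03-21, subtract 275 days
Back 21 days from March 21 reaches February 28, 1967 -> 254 left
February 1967 has 28 days -> back to January 31, 1967 -> 226 left
January 1967 has 31 days -> back to December 31, 1966 -> 195 left
December 1966 has 31 days -> back to November 30, 1966 -> 164 left
November 1966 has 30 days -> back to October 31, 1966 -> 134 left
October 1966 has 31 days -> back to September 30, 1966 -> 103 left
September 1966 has 30 days -> back to August 31, 1966 -> 73 left
August 1966 has 31 days -> back to July 31, 1966 -> 42 left
July 1966 has 31 days -> back to June 30, 1966 -> 11 left
June 1966: 30 - 11 = 19 -> lands on June 19

Result: 1966-06-19


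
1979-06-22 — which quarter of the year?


Month: June (month 6)
Q1: Jan-Mar, Q2: Apr-Jun, Q3: Jul-Sep, Q4: Oct-Dec

Q2


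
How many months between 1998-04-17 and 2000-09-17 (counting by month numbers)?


From April 1998 to September 2000
2 years * 12 = 24 months, plus 5 months = 29

29 months


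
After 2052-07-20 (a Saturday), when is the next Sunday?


Current: Saturday
Target: Sunday
Days ahead: 1

Next Sunday: 2052-07-21


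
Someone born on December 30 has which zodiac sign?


Date: December 30
Conventional tropical zodiac dates: Capricorn from December 22 onward; Aquarius starts January 20
December 30 falls within the Capricorn range

Capricorn


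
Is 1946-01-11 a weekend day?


Anchor: Jan 1, 1946. With p = 1946 - 1 = 1945: (p + p//4 - p//100 + p//400) mod 7 = (1945 + 486 - 19 + 4) mod 7 = 2416 mod 7 = 1 -> Tuesday (Mon=0 ... Sun=6)
Day of year: 11; offset = 10
Weekday index = (1 + 10) mod 7 = 4 -> Friday
Weekend days: Saturday, Sunday

No


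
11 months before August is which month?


August is month 8
8 - 11 = -3; wrap: -3 + 12 = 9

September


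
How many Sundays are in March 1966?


March 1966 has 31 days
Anchor: Jan 1, 1966. With p = 1966 - 1 = 1965: (p + p//4 - p//100 + p//400) mod 7 = (1965 + 491 - 19 + 4) mod 7 = 2441 mod 7 = 5 -> Saturday (Mon=0 ... Sun=6)
Days before March (Jan-Feb): 59; March 1 index = (5 + 59) mod 7 = 1 -> Tuesday
First Sunday is March 6
Sundays: 6, 13, 20, 27

4 Sundays


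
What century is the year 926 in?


Century = (year - 1) // 100 + 1
= (926 - 1) // 100 + 1
= 925 // 100 + 1
= 9 + 1

10th century


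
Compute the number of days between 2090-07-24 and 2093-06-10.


From 2090-07-24 to 2093-06-10
2090-07-24: days before July = 31 + 28 + 31 + 30 + 31 + 30 = 181 (2090 is not a leap year); day of year = 181 + 24 = 205
2093-06-10: days before June = 31 + 28 + 31 + 30 + 31 = 151 (2093 is not a leap year); day of year = 151 + 10 = 161
Rest of 2090: 365 - 205 = 160
Full years 2091 (365), 2092 (366): 731
Total = 160 + 731 + 161 = 1052

1052 days


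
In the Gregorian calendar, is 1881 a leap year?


Gregorian leap year rule: divisible by 4, but not by 100, unless also by 400.
1881 is not divisible by 4 -> not a leap year

No


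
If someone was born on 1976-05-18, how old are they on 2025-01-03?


Birth: 1976-05-18
Reference: 2025-01-03
Year difference: 2025 - 1976 = 49
Birthday not yet reached in 2025, subtract 1

48 years old


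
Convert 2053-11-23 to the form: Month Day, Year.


ISO 2053-11-23 parses as year=2053, month=11, day=23
Month 11 -> November

November 23, 2053


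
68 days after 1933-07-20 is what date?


Start: 1933-07-20, add 68 days
July 1933 has 31 days: 31 - 20 = 11 days to July 31 -> 57 left
August 1933 has 31 days -> 26 left
September 1933: 26 <= 30 -> lands on September 26

Result: 1933-09-26


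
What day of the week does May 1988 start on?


Target: May 1, 1988
Anchor: Jan 1, 1988. With p = 1988 - 1 = 1987: (p + p//4 - p//100 + p//400) mod 7 = (1987 + 496 - 19 + 4) mod 7 = 2468 mod 7 = 4 -> Friday (Mon=0 ... Sun=6)
Days before May (Jan-Apr): 121 days
Weekday index = (4 + 121) mod 7 = 6

Sunday


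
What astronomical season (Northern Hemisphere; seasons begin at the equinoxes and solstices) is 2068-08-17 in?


Date: August 17
Astronomical Summer (approx.; exact equinox/solstice day varies by year): June 21 to September 21
August 17 falls within the Summer window

Summer


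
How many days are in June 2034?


June 2034

30 days


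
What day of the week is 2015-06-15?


Date: June 15, 2015
Anchor: Jan 1, 2015. With p = 2015 - 1 = 2014: (p + p//4 - p//100 + p//400) mod 7 = (2014 + 503 - 20 + 5) mod 7 = 2502 mod 7 = 3 -> Thursday (Mon=0 ... Sun=6)
Days before June (Jan-May): 151; offset = 151 + 15 - 1 = 165
Weekday index = (3 + 165) mod 7 = 0

Day of the week: Monday


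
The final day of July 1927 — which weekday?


July 1927 has 31 days
Anchor: Jan 1, 1927. With p = 1927 - 1 = 1926: (p + p//4 - p//100 + p//400) mod 7 = (1926 + 481 - 19 + 4) mod 7 = 2392 mod 7 = 5 -> Saturday (Mon=0 ... Sun=6)
Days before July (Jan-Jun): 181; July 1 index = (5 + 181) mod 7 = 4 -> Friday
Last day offset: 31 - 1 = 30 days
Weekday index = (4 + 30) mod 7 = 6

Sunday, July 31


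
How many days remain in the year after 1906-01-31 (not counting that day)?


Day of year: 31 of 365
Remaining = 365 - 31

334 days


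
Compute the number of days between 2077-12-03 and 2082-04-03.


From 2077-12-03 to 2082-04-03
2077-12-03: days before December = 31 + 28 + 31 + 30 + 31 + 30 + 31 + 31 + 30 + 31 + 30 = 334 (2077 is not a leap year); day of year = 334 + 3 = 337
2082-04-03: days before April = 31 + 28 + 31 = 90 (2082 is not a leap year); day of year = 90 + 3 = 93
Rest of 2077: 365 - 337 = 28
Full years 2078 (365), 2079 (365), 2080 (366), 2081 (365): 1461
Total = 28 + 1461 + 93 = 1582

1582 days


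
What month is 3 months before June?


June is month 6
6 - 3 = 3

March


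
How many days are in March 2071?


March 2071

31 days


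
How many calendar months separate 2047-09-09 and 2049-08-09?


From September 2047 to August 2049
2 years * 12 = 24 months, minus 1 month = 23

23 months


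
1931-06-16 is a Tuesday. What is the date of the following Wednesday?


Current: Tuesday
Target: Wednesday
Days ahead: 1

Next Wednesday: 1931-06-17


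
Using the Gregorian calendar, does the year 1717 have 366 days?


Gregorian leap year rule: divisible by 4, but not by 100, unless also by 400.
1717 is not divisible by 4 -> not a leap year

No


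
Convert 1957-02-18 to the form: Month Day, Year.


ISO 1957-02-18 parses as year=1957, month=02, day=18
Month 2 -> February

February 18, 1957


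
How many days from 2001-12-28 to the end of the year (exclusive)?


Day of year: 362 of 365
Remaining = 365 - 362

3 days


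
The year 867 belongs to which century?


Century = (year - 1) // 100 + 1
= (867 - 1) // 100 + 1
= 866 // 100 + 1
= 8 + 1

9th century


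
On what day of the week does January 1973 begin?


Target: January 1, 1973
Anchor: Jan 1, 1973. With p = 1973 - 1 = 1972: (p + p//4 - p//100 + p//400) mod 7 = (1972 + 493 - 19 + 4) mod 7 = 2450 mod 7 = 0 -> Monday (Mon=0 ... Sun=6)
Offset from anchor: 0 days
Weekday index = (0 + 0) mod 7 = 0

Monday


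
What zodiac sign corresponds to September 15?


Date: September 15
Conventional tropical zodiac dates: Virgo from August 23 onward; Libra starts September 23
September 15 falls within the Virgo range

Virgo


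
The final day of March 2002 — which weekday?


March 2002 has 31 days
Anchor: Jan 1, 2002. With p = 2002 - 1 = 2001: (p + p//4 - p//100 + p//400) mod 7 = (2001 + 500 - 20 + 5) mod 7 = 2486 mod 7 = 1 -> Tuesday (Mon=0 ... Sun=6)
Days before March (Jan-Feb): 59; March 1 index = (1 + 59) mod 7 = 4 -> Friday
Last day offset: 31 - 1 = 30 days
Weekday index = (4 + 30) mod 7 = 6

Sunday, March 31


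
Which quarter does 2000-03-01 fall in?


Month: March (month 3)
Q1: Jan-Mar, Q2: Apr-Jun, Q3: Jul-Sep, Q4: Oct-Dec

Q1


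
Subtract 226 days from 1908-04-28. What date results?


Start: 1908-04-28, subtract 226 days
Back 28 days from April 28 reaches March 31, 1908 -> 198 left
March 1908 has 31 days -> back to February 29, 1908 -> 167 left
February 1908 has 29 days -> back to January 31, 1908 -> 138 left
January 1908 has 31 days -> back to December 31, 1907 -> 107 left
December 1907 has 31 days -> back to November 30, 1907 -> 76 left
November 1907 has 30 days -> back to October 31, 1907 -> 46 left
October 1907 has 31 days -> back to September 30, 1907 -> 15 left
September 1907: 30 - 15 = 15 -> lands on September 15

Result: 1907-09-15


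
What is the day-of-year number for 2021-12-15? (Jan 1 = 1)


Date: December 15, 2021
Days in months 1 through 11: 334
Plus 15 days in December

Day of year: 349


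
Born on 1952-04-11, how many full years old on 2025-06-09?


Birth: 1952-04-11
Reference: 2025-06-09
Year difference: 2025 - 1952 = 73

73 years old


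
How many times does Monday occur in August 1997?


August 1997 has 31 days
Anchor: Jan 1, 1997. With p = 1997 - 1 = 1996: (p + p//4 - p//100 + p//400) mod 7 = (1996 + 499 - 19 + 4) mod 7 = 2480 mod 7 = 2 -> Wednesday (Mon=0 ... Sun=6)
Days before August (Jan-Jul): 212; August 1 index = (2 + 212) mod 7 = 4 -> Friday
First Monday is August 4
Mondays: 4, 11, 18, 25

4 Mondays


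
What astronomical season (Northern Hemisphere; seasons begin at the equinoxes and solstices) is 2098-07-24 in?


Date: July 24
Astronomical Summer (approx.; exact equinox/solstice day varies by year): June 21 to September 21
July 24 falls within the Summer window

Summer


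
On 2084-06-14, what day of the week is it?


Date: June 14, 2084
Anchor: Jan 1, 2084. With p = 2084 - 1 = 2083: (p + p//4 - p//100 + p//400) mod 7 = (2083 + 520 - 20 + 5) mod 7 = 2588 mod 7 = 5 -> Saturday (Mon=0 ... Sun=6)
Days before June (Jan-May): 152; offset = 152 + 14 - 1 = 165
Weekday index = (5 + 165) mod 7 = 2

Day of the week: Wednesday


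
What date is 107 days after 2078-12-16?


Start: 2078-12-16, add 107 days
December 2078 has 31 days: 31 - 16 = 15 days to December 31 -> 92 left
January 2079 has 31 days -> 61 left
February 2079 has 28 days -> 33 left
March 2079 has 31 days -> 2 left
April 2079: 2 <= 30 -> lands on April 2

Result: 2079-04-02


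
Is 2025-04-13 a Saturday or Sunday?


Anchor: Jan 1, 2025. With p = 2025 - 1 = 2024: (p + p//4 - p//100 + p//400) mod 7 = (2024 + 506 - 20 + 5) mod 7 = 2515 mod 7 = 2 -> Wednesday (Mon=0 ... Sun=6)
Day of year: 103; offset = 102
Weekday index = (2 + 102) mod 7 = 6 -> Sunday
Weekend days: Saturday, Sunday

Yes


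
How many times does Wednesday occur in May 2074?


May 2074 has 31 days
Anchor: Jan 1, 2074. With p = 2074 - 1 = 2073: (p + p//4 - p//100 + p//400) mod 7 = (2073 + 518 - 20 + 5) mod 7 = 2576 mod 7 = 0 -> Monday (Mon=0 ... Sun=6)
Days before May (Jan-Apr): 120; May 1 index = (0 + 120) mod 7 = 1 -> Tuesday
First Wednesday is May 2
Wednesdays: 2, 9, 16, 23, 30

5 Wednesdays


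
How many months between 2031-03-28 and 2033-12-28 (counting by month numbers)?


From March 2031 to December 2033
2 years * 12 = 24 months, plus 9 months = 33

33 months


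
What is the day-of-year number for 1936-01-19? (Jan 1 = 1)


Date: January 19, 1936
No months before January
Plus 19 days in January

Day of year: 19


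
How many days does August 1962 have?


August 1962

31 days


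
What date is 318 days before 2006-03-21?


Start: 2006-03-21, subtract 318 days
Back 21 days from March 21 reaches February 28, 2006 -> 297 left
February 2006 has 28 days -> back to January 31, 2006 -> 269 left
January 2006 has 31 days -> back to December 31, 2005 -> 238 left
December 2005 has 31 days -> back to November 30, 2005 -> 207 left
November 2005 has 30 days -> back to October 31, 2005 -> 177 left
October 2005 has 31 days -> back to September 30, 2005 -> 146 left
September 2005 has 30 days -> back to August 31, 2005 -> 116 left
August 2005 has 31 days -> back to July 31, 2005 -> 85 left
July 2005 has 31 days -> back to June 30, 2005 -> 54 left
June 2005 has 30 days -> back to May 31, 2005 -> 24 left
May 2005: 31 - 24 = 7 -> lands on May 7

Result: 2005-05-07


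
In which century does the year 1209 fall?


Century = (year - 1) // 100 + 1
= (1209 - 1) // 100 + 1
= 1208 // 100 + 1
= 12 + 1

13th century


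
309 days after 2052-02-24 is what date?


Start: 2052-02-24, add 309 days
February 2052 has 29 days: 29 - 24 = 5 days to February 29 -> 304 left
March 2052 has 31 days -> 273 left
April 2052 has 30 days -> 243 left
May 2052 has 31 days -> 212 left
June 2052 has 30 days -> 182 left
July 2052 has 31 days -> 151 left
August 2052 has 31 days -> 120 left
September 2052 has 30 days -> 90 left
October 2052 has 31 days -> 59 left
November 2052 has 30 days -> 29 left
December 2052: 29 <= 31 -> lands on December 29

Result: 2052-12-29


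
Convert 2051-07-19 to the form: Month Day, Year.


ISO 2051-07-19 parses as year=2051, month=07, day=19
Month 7 -> July

July 19, 2051


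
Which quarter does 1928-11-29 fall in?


Month: November (month 11)
Q1: Jan-Mar, Q2: Apr-Jun, Q3: Jul-Sep, Q4: Oct-Dec

Q4


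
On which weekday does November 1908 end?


November 1908 has 30 days
Anchor: Jan 1, 1908. With p = 1908 - 1 = 1907: (p + p//4 - p//100 + p//400) mod 7 = (1907 + 476 - 19 + 4) mod 7 = 2368 mod 7 = 2 -> Wednesday (Mon=0 ... Sun=6)
Days before November (Jan-Oct): 305; November 1 index = (2 + 305) mod 7 = 6 -> Sunday
Last day offset: 30 - 1 = 29 days
Weekday index = (6 + 29) mod 7 = 0

Monday, November 30


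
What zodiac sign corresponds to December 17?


Date: December 17
Conventional tropical zodiac dates: Sagittarius from November 22 onward; Capricorn starts December 22
December 17 falls within the Sagittarius range

Sagittarius


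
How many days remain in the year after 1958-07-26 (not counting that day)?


Day of year: 207 of 365
Remaining = 365 - 207

158 days


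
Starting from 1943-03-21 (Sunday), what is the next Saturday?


Current: Sunday
Target: Saturday
Days ahead: 6

Next Saturday: 1943-03-27


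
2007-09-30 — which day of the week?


Date: September 30, 2007
Anchor: Jan 1, 2007. With p = 2007 - 1 = 2006: (p + p//4 - p//100 + p//400) mod 7 = (2006 + 501 - 20 + 5) mod 7 = 2492 mod 7 = 0 -> Monday (Mon=0 ... Sun=6)
Days before September (Jan-Aug): 243; offset = 243 + 30 - 1 = 272
Weekday index = (0 + 272) mod 7 = 6

Day of the week: Sunday


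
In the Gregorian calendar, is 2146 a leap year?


Gregorian leap year rule: divisible by 4, but not by 100, unless also by 400.
2146 is not divisible by 4 -> not a leap year

No


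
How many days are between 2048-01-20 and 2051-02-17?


From 2048-01-20 to 2051-02-17
2048-01-20: day of year = 20
2051-02-17: days before February = 31; day of year = 31 + 17 = 48
Rest of 2048: 366 - 20 = 346
Full years 2049 (365), 2050 (365): 730
Total = 346 + 730 + 48 = 1124

1124 days


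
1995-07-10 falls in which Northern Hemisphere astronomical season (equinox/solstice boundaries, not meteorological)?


Date: July 10
Astronomical Summer (approx.; exact equinox/solstice day varies by year): June 21 to September 21
July 10 falls within the Summer window

Summer
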